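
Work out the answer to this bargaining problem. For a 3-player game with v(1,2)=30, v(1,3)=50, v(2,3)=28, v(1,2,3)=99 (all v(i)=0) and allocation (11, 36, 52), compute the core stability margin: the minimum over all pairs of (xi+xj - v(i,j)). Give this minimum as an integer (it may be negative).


Step 1: Slack for coalition (1,2): x1+x2 - v12 = 47 - 30 = 17
Step 2: Slack for coalition (1,3): x1+x3 - v13 = 63 - 50 = 13
Step 3: Slack for coalition (2,3): x2+x3 - v23 = 88 - 28 = 60
Step 4: Minimum slack = min(17, 13, 60) = 13, attained by (1,3); no pair can gain by deviating, so the allocation is in the core

13


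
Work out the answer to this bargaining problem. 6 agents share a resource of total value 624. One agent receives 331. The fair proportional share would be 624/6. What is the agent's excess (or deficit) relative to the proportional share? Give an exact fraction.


Step 1: Proportional share = 624/6 = 104
Step 2: Agent's actual allocation = 331
Step 3: Excess = 331 - 104 = 227

227


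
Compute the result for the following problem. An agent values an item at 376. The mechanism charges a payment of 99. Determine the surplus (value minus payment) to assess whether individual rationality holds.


Step 1: Surplus = value - payment = 376 - 99 = 277
Step 2: IR is satisfied (surplus >= 0)

277


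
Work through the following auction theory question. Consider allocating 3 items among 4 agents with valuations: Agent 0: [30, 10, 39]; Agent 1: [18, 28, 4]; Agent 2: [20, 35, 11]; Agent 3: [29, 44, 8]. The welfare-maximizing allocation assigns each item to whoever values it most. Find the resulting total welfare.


Step 1: For each item, find the maximum value among all agents.
Step 2: Item 0 -> Agent 0 (value 30)
Step 3: Item 1 -> Agent 3 (value 44)
Step 4: Item 2 -> Agent 0 (value 39)
Step 5: Total welfare = 30 + 44 + 39 = 113

113


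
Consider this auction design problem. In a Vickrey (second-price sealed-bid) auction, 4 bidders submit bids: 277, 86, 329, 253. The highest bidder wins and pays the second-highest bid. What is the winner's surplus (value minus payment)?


Step 1: Sort bids in descending order: 329, 277, 253, 86
Step 2: The winning bid is the highest: 329
Step 3: The payment equals the second-highest bid: 277
Step 4: Surplus = winner's bid - payment = 329 - 277 = 52

52


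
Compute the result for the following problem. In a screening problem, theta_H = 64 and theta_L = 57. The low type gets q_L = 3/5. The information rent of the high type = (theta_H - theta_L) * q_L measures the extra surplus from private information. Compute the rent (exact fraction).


Step 1: theta_H - theta_L = 64 - 57 = 7
Step 2: Information rent = (theta_H - theta_L) * q_L
Step 3: = 7 * 3/5
Step 4: = 21/5

21/5


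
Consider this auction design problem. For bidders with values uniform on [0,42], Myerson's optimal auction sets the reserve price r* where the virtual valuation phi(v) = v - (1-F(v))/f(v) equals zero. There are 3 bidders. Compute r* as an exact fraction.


Step 1: For U[0,42], F(v) = v/42 and f(v) = 1/42
Step 2: phi(v) = v - (1 - v/42)/(1/42) = v - (42 - v) = 2v - 42
Step 3: Set phi(r*) = 0: 2r* - 42 = 0
Step 4: r* = 42/2 = 21 (the number of bidders n = 3 does not enter)

21


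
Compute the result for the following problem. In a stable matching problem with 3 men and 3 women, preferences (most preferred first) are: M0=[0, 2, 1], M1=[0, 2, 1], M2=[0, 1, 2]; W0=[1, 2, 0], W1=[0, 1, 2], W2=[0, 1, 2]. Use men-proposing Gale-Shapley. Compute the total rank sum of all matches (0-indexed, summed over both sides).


Step 1: Run Gale-Shapley (men propose, women hold best offer):
  M0 proposes to W0; she accepts
  M1 proposes to W0; she switches from M0
  M2 proposes to W0; rejected
  M2 proposes to W1; she accepts
  M0 proposes to W2; she accepts
Step 2: Final matching: W0-M1, W1-M2, W2-M0
Step 3: 0-indexed ranks (man's rank of his match, then woman's): 0 + 0 + 1 + 2 + 1 + 0
Step 4: Total rank sum = 4

4


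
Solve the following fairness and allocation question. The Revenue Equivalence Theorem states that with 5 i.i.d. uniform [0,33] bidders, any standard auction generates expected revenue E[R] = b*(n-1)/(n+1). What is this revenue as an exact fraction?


Step 1: By Revenue Equivalence, expected revenue = b*(n-1)/(n+1)
Step 2: Substituting n = 5, b = 33
Step 3: Revenue = 33*(5-1)/(5+1) = 33*4/6
Step 4: Revenue = 132/6 = 22

22


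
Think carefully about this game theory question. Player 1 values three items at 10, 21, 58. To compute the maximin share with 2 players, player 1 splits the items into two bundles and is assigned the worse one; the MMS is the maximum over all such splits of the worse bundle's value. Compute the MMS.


Step 1: Item values = 10, 21, 58
Step 2: Enumerate all 2-bundle partitions and take the smaller bundle:
  Partition 1: {10} vs {21,58} -> bundles 10, 79; min = 10
  Partition 2: {21} vs {10,58} -> bundles 21, 68; min = 21
  Partition 3: {58} vs {10,21} -> bundles 58, 31; min = 31
Step 3: MMS = max(10, 21, 31) = 31

31


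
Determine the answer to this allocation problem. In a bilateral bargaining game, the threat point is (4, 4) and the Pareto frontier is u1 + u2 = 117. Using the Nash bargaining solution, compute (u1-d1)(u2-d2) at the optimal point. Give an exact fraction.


Step 1: The Nash solution splits surplus symmetrically above the disagreement point
Step 2: u1 = (total + d1 - d2)/2 = (117 + 4 - 4)/2 = 117/2
Step 3: u2 = (total - d1 + d2)/2 = (117 - 4 + 4)/2 = 117/2
Step 4: Nash product = (117/2 - 4) * (117/2 - 4)
Step 5: = 109/2 * 109/2 = 11881/4

11881/4


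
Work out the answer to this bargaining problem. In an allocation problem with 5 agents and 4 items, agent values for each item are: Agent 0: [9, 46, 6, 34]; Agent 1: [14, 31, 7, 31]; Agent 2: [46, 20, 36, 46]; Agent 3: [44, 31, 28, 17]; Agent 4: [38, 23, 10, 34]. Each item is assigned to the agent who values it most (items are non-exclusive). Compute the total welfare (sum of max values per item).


Step 1: For each item, find the maximum value among all agents.
Step 2: Item 0 -> Agent 2 (value 46)
Step 3: Item 1 -> Agent 0 (value 46)
Step 4: Item 2 -> Agent 2 (value 36)
Step 5: Item 3 -> Agent 2 (value 46)
Step 6: Total welfare = 46 + 46 + 36 + 46 = 174

174


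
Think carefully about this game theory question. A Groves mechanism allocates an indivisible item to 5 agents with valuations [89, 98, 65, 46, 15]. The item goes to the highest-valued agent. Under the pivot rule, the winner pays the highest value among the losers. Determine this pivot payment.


Step 1: The efficient winner is agent 1 with value 98
Step 2: Other agents' values: [89, 65, 46, 15]
Step 3: Pivot payment = max(others) = 89
Step 4: The winner pays 89

89


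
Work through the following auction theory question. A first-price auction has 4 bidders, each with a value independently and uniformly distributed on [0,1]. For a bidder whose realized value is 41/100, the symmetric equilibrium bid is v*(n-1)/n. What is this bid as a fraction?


Step 1: The symmetric BNE bidding function is b(v) = v * (n-1) / n
Step 2: Substitute v = 41/100 and n = 4
Step 3: b = 41/100 * 3/4
Step 4: b = 123/400

123/400


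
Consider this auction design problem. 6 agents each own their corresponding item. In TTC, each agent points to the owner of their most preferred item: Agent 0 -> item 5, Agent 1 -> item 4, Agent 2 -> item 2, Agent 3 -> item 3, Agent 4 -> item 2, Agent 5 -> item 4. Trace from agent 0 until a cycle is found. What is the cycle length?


Step 1: Trace the pointer graph from agent 0: 0 -> 5 -> 4 -> 2 -> 2
Step 2: A cycle is detected when we revisit agent 2
Step 3: The cycle is: 2 -> 2
Step 4: Cycle length = 1

1


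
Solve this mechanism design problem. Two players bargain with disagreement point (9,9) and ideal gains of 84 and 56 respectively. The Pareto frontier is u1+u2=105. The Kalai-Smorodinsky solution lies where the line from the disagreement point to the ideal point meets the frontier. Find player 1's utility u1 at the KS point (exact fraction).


Step 1: At the KS point, (u1-d1)/r1 = (u2-d2)/r2 = t and u1+u2 = 105
Step 2: u1 = d1 + r1*t and u2 = d2 + r2*t, so (d1 + r1*t) + (d2 + r2*t) = 105
Step 3: t = (105 - 9 - 9)/(84 + 56) = 87/140
Step 4: u1 = d1 + r1*t = 9 + 84 * 87/140 = 306/5
Step 5: (Check: u2 = d2 + r2*t = 219/5; u1+u2 = 306/5 + 219/5 = 105, on the frontier.)

306/5


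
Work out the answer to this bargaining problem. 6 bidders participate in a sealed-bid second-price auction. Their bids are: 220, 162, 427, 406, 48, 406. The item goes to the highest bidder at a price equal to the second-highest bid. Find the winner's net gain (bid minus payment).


Step 1: Sort bids in descending order: 427, 406, 406, 220, 162, 48
Step 2: The winning bid is the highest: 427
Step 3: The payment equals the second-highest bid: 406
Step 4: Surplus = winner's bid - payment = 427 - 406 = 21

21


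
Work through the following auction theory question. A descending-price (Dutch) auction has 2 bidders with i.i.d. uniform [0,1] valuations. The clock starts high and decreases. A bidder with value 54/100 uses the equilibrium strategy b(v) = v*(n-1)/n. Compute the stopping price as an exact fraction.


Step 1: Dutch auctions are strategically equivalent to first-price auctions
Step 2: The equilibrium bid is b(v) = v*(n-1)/n
Step 3: b = 27/50 * 1/2
Step 4: b = 27/100

27/100


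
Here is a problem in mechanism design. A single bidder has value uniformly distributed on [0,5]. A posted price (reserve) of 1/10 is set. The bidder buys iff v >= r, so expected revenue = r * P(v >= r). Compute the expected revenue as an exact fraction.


Step 1: Posted price r = 1/10, value support [0,5]
Step 2: P(v >= r) = (5 - 1/10)/5 = 49/50
Step 3: Expected revenue = r * P(v >= r) = 1/10 * 49/50
Step 4: Revenue = 49/500

49/500


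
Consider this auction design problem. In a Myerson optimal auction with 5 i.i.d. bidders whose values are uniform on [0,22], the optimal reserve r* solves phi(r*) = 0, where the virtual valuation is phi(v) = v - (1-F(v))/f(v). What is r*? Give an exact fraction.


Step 1: For U[0,22], F(v) = v/22 and f(v) = 1/22
Step 2: phi(v) = v - (1 - v/22)/(1/22) = v - (22 - v) = 2v - 22
Step 3: Set phi(r*) = 0: 2r* - 22 = 0
Step 4: r* = 22/2 = 11 (the number of bidders n = 5 does not enter)

11


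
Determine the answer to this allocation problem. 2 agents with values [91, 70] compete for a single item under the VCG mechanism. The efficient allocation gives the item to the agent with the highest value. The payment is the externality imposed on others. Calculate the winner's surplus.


Step 1: The winner is the agent with the highest value: agent 0 with value 91
Step 2: Values of other agents: [70]
Step 3: VCG payment = max of others' values = 70
Step 4: Surplus = 91 - 70 = 21

21


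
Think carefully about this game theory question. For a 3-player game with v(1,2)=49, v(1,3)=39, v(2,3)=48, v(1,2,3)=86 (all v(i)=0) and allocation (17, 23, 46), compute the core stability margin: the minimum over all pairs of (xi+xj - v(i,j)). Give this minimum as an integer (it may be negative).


Step 1: Slack for coalition (1,2): x1+x2 - v12 = 40 - 49 = -9
Step 2: Slack for coalition (1,3): x1+x3 - v13 = 63 - 39 = 24
Step 3: Slack for coalition (2,3): x2+x3 - v23 = 69 - 48 = 21
Step 4: Minimum slack = min(-9, 24, 21) = -9, attained by (1,2); coalition (1,2) can block (slack < 0), so the allocation is not in the core

-9


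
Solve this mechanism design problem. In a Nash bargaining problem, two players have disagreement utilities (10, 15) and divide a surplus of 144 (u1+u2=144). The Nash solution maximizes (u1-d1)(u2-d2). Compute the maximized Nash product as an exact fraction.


Step 1: The Nash solution splits surplus symmetrically above the disagreement point
Step 2: u1 = (total + d1 - d2)/2 = (144 + 10 - 15)/2 = 139/2
Step 3: u2 = (total - d1 + d2)/2 = (144 - 10 + 15)/2 = 149/2
Step 4: Nash product = (139/2 - 10) * (149/2 - 15)
Step 5: = 119/2 * 119/2 = 14161/4

14161/4


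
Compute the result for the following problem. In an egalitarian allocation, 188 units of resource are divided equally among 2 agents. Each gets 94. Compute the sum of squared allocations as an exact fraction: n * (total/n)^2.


Step 1: Each agent's share = 188/2 = 94
Step 2: Square of each share = (94)^2 = 8836
Step 3: Sum of squares = 2 * 8836 = 17672

17672


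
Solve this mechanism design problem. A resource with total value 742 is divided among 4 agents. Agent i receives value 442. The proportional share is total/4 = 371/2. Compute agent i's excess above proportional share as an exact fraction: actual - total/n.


Step 1: Proportional share = 742/4 = 371/2
Step 2: Agent's actual allocation = 442
Step 3: Excess = 442 - 371/2 = 513/2

513/2


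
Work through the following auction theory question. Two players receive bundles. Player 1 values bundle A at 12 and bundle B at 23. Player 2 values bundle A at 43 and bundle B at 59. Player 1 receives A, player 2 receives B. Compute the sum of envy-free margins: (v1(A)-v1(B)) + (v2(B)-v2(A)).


Step 1: Player 1's margin = v1(A) - v1(B) = 12 - 23 = -11
Step 2: Player 2's margin = v2(B) - v2(A) = 59 - 43 = 16
Step 3: Total margin = -11 + 16 = 5

5


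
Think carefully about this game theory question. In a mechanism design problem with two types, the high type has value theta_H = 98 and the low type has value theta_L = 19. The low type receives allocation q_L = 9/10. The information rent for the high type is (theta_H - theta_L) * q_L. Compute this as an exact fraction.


Step 1: theta_H - theta_L = 98 - 19 = 79
Step 2: Information rent = (theta_H - theta_L) * q_L
Step 3: = 79 * 9/10
Step 4: = 711/10

711/10


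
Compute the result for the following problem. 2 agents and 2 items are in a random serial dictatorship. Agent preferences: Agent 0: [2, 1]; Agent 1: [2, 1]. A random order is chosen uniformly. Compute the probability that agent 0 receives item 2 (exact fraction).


Step 1: Agent 0 wants item 2
Step 2: There are 2 possible orderings of agents
Step 3: In 1 orderings, agent 0 gets item 2
Step 4: Probability = 1/2

1/2


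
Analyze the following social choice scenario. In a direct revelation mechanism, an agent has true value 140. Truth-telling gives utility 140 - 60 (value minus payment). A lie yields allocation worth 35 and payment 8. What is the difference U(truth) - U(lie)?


Step 1: U(truth) = value - payment = 140 - 60 = 80
Step 2: U(lie) = allocation - payment = 35 - 8 = 27
Step 3: IC gap = 80 - 27 = 53

53


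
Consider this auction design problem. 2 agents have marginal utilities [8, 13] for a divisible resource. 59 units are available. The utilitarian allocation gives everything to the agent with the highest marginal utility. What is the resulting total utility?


Step 1: The marginal utilities are [8, 13]
Step 2: The highest marginal utility is 13
Step 3: All 59 units go to that agent
Step 4: Total utility = 13 * 59 = 767

767


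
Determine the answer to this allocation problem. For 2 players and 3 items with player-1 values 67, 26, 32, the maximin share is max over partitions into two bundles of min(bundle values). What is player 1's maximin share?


Step 1: Item values = 67, 26, 32
Step 2: Enumerate all 2-bundle partitions and take the smaller bundle:
  Partition 1: {67} vs {26,32} -> bundles 67, 58; min = 58
  Partition 2: {26} vs {67,32} -> bundles 26, 99; min = 26
  Partition 3: {32} vs {67,26} -> bundles 32, 93; min = 32
Step 3: MMS = max(58, 26, 32) = 58

58


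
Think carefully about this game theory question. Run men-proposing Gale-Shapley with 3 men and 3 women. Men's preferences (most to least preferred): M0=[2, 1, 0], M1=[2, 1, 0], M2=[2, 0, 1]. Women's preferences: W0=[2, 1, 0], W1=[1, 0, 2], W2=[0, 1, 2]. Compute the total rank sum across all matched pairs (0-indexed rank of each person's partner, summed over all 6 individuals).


Step 1: Run Gale-Shapley (men propose, women hold best offer):
  M0 proposes to W2; she accepts
  M1 proposes to W2; rejected
  M1 proposes to W1; she accepts
  M2 proposes to W2; rejected
  M2 proposes to W0; she accepts
Step 2: Final matching: W0-M2, W1-M1, W2-M0
Step 3: 0-indexed ranks (man's rank of his match, then woman's): 1 + 0 + 1 + 0 + 0 + 0
Step 4: Total rank sum = 2

2


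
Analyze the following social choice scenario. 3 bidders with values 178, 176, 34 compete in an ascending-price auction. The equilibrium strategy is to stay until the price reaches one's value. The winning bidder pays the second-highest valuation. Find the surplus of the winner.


Step 1: Identify the highest value: 178
Step 2: Identify the second-highest value: 176
Step 3: The final price = second-highest value = 176
Step 4: Surplus = 178 - 176 = 2

2


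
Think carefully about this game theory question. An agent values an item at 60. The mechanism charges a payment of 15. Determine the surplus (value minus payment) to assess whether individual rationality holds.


Step 1: Surplus = value - payment = 60 - 15 = 45
Step 2: IR is satisfied (surplus >= 0)

45


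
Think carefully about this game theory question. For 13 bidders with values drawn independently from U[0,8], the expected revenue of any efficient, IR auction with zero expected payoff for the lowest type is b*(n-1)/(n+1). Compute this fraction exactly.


Step 1: By Revenue Equivalence, expected revenue = b*(n-1)/(n+1)
Step 2: Substituting n = 13, b = 8
Step 3: Revenue = 8*(13-1)/(13+1) = 8*12/14
Step 4: Revenue = 96/14 = 48/7

48/7


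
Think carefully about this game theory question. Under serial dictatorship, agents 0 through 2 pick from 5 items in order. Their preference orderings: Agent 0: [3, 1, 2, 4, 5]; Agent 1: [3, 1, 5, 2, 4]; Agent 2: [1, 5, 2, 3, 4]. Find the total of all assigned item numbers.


Step 1: Agent 0 picks item 3
Step 2: Agent 1 picks item 1
Step 3: Agent 2 picks item 5
Step 4: Sum = 3 + 1 + 5 = 9

9


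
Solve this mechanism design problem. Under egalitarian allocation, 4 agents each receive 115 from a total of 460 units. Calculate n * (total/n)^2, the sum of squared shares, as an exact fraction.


Step 1: Each agent's share = 460/4 = 115
Step 2: Square of each share = (115)^2 = 13225
Step 3: Sum of squares = 4 * 13225 = 52900

52900


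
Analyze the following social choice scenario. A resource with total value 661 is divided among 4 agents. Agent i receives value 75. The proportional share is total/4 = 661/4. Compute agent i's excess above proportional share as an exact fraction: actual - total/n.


Step 1: Proportional share = 661/4
Step 2: Agent's actual allocation = 75
Step 3: Excess = 75 - 661/4 = -361/4

-361/4


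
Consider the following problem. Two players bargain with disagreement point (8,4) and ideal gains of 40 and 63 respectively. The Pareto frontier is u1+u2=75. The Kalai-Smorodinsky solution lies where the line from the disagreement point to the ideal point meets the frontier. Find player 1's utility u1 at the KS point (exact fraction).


Step 1: At the KS point, (u1-d1)/r1 = (u2-d2)/r2 = t and u1+u2 = 75
Step 2: u1 = d1 + r1*t and u2 = d2 + r2*t, so (d1 + r1*t) + (d2 + r2*t) = 75
Step 3: t = (75 - 8 - 4)/(40 + 63) = 63/103
Step 4: u1 = d1 + r1*t = 8 + 40 * 63/103 = 3344/103
Step 5: (Check: u2 = d2 + r2*t = 4381/103; u1+u2 = 3344/103 + 4381/103 = 75, on the frontier.)

3344/103


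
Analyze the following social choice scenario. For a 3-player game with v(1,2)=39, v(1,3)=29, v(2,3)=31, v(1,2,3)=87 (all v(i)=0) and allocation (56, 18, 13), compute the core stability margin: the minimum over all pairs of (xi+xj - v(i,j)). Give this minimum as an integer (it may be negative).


Step 1: Slack for coalition (1,2): x1+x2 - v12 = 74 - 39 = 35
Step 2: Slack for coalition (1,3): x1+x3 - v13 = 69 - 29 = 40
Step 3: Slack for coalition (2,3): x2+x3 - v23 = 31 - 31 = 0
Step 4: Minimum slack = min(35, 40, 0) = 0, attained by (2,3); no pair can gain by deviating, so the allocation is in the core

0


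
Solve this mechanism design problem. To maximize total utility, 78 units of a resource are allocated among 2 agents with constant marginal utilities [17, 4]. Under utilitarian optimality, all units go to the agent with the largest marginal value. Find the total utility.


Step 1: The marginal utilities are [17, 4]
Step 2: The highest marginal utility is 17
Step 3: All 78 units go to that agent
Step 4: Total utility = 17 * 78 = 1326

1326


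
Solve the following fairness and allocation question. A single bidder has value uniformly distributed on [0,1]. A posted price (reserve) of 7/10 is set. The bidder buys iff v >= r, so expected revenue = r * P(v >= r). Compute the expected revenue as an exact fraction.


Step 1: Posted price r = 7/10, value support [0,1]
Step 2: P(v >= r) = (1 - 7/10)/1 = 3/10
Step 3: Expected revenue = r * P(v >= r) = 7/10 * 3/10
Step 4: Revenue = 21/100

21/100


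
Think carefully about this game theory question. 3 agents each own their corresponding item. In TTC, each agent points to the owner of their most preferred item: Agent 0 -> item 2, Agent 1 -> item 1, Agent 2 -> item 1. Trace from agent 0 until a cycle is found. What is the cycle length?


Step 1: Trace the pointer graph from agent 0: 0 -> 2 -> 1 -> 1
Step 2: A cycle is detected when we revisit agent 1
Step 3: The cycle is: 1 -> 1
Step 4: Cycle length = 1

1


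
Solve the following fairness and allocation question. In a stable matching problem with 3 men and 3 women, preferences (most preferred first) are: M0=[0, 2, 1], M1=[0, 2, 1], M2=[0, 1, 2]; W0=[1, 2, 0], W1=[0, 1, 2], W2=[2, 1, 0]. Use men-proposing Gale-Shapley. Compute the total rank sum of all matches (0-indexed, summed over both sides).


Step 1: Run Gale-Shapley (men propose, women hold best offer):
  M0 proposes to W0; she accepts
  M1 proposes to W0; she switches from M0
  M2 proposes to W0; rejected
  M2 proposes to W1; she accepts
  M0 proposes to W2; she accepts
Step 2: Final matching: W0-M1, W1-M2, W2-M0
Step 3: 0-indexed ranks (man's rank of his match, then woman's): 0 + 0 + 1 + 2 + 1 + 2
Step 4: Total rank sum = 6

6


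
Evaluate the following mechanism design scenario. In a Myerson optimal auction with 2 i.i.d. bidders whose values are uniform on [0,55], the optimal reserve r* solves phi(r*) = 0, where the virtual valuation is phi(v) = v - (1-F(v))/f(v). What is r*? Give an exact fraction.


Step 1: For U[0,55], F(v) = v/55 and f(v) = 1/55
Step 2: phi(v) = v - (1 - v/55)/(1/55) = v - (55 - v) = 2v - 55
Step 3: Set phi(r*) = 0: 2r* - 55 = 0
Step 4: r* = 55/2 (the number of bidders n = 2 does not enter)

55/2


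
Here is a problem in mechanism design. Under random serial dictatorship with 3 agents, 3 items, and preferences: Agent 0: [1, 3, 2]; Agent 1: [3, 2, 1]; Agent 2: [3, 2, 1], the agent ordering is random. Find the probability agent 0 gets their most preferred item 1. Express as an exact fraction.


Step 1: Agent 0 wants item 1
Step 2: There are 6 possible orderings of agents
Step 3: In 6 orderings, agent 0 gets item 1
Step 4: Probability = 6/6 = 1

1


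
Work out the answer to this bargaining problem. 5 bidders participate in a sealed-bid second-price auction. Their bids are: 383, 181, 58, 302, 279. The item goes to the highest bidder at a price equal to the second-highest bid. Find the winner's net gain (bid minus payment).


Step 1: Sort bids in descending order: 383, 302, 279, 181, 58
Step 2: The winning bid is the highest: 383
Step 3: The payment equals the second-highest bid: 302
Step 4: Surplus = winner's bid - payment = 383 - 302 = 81

81


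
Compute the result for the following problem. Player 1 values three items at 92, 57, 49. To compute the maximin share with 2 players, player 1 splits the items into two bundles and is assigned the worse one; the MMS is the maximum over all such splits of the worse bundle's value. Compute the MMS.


Step 1: Item values = 92, 57, 49
Step 2: Enumerate all 2-bundle partitions and take the smaller bundle:
  Partition 1: {92} vs {57,49} -> bundles 92, 106; min = 92
  Partition 2: {57} vs {92,49} -> bundles 57, 141; min = 57
  Partition 3: {49} vs {92,57} -> bundles 49, 149; min = 49
Step 3: MMS = max(92, 57, 49) = 92

92


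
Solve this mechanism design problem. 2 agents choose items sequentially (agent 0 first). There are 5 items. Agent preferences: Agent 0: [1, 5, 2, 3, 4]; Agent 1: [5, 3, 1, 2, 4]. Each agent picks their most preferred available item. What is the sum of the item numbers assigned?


Step 1: Agent 0 picks item 1
Step 2: Agent 1 picks item 5
Step 3: Sum = 1 + 5 = 6

6


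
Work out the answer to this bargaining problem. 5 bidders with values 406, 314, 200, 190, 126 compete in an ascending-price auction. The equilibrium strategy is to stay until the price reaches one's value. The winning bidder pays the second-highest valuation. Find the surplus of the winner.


Step 1: Identify the highest value: 406
Step 2: Identify the second-highest value: 314
Step 3: The final price = second-highest value = 314
Step 4: Surplus = 406 - 314 = 92

92


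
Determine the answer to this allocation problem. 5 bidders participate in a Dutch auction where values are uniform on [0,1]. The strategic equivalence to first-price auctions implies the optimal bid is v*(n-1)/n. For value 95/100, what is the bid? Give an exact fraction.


Step 1: Dutch auctions are strategically equivalent to first-price auctions
Step 2: The equilibrium bid is b(v) = v*(n-1)/n
Step 3: b = 19/20 * 4/5
Step 4: b = 19/25

19/25


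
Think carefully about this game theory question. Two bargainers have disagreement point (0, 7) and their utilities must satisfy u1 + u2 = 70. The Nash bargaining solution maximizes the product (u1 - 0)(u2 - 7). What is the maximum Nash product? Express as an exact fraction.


Step 1: The Nash solution splits surplus symmetrically above the disagreement point
Step 2: u1 = (total + d1 - d2)/2 = (70 + 0 - 7)/2 = 63/2
Step 3: u2 = (total - d1 + d2)/2 = (70 - 0 + 7)/2 = 77/2
Step 4: Nash product = (63/2 - 0) * (77/2 - 7)
Step 5: = 63/2 * 63/2 = 3969/4

3969/4


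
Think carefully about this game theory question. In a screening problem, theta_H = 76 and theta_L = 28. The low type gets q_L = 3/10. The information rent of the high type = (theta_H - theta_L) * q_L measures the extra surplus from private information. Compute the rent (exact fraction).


Step 1: theta_H - theta_L = 76 - 28 = 48
Step 2: Information rent = (theta_H - theta_L) * q_L
Step 3: = 48 * 3/10
Step 4: = 72/5

72/5


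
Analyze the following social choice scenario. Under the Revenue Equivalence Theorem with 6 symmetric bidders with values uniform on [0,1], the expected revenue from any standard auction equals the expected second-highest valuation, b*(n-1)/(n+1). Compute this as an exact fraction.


Step 1: By Revenue Equivalence, expected revenue = b*(n-1)/(n+1)
Step 2: Substituting n = 6, b = 1
Step 3: Revenue = 1*(6-1)/(6+1) = 1*5/7
Step 4: Revenue = 5/7

5/7


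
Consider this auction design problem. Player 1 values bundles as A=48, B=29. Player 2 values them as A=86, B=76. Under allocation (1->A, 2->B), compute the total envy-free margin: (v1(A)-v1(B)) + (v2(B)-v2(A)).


Step 1: Player 1's margin = v1(A) - v1(B) = 48 - 29 = 19
Step 2: Player 2's margin = v2(B) - v2(A) = 76 - 86 = -10
Step 3: Total margin = 19 + -10 = 9

9


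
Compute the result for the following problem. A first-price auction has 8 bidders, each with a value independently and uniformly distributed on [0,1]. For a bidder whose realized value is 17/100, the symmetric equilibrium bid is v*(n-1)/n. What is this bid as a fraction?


Step 1: The symmetric BNE bidding function is b(v) = v * (n-1) / n
Step 2: Substitute v = 17/100 and n = 8
Step 3: b = 17/100 * 7/8
Step 4: b = 119/800

119/800


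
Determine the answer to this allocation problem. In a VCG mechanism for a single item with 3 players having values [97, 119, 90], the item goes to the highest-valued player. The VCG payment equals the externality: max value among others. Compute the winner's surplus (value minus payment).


Step 1: The winner is the agent with the highest value: agent 1 with value 119
Step 2: Values of other agents: [97, 90]
Step 3: VCG payment = max of others' values = 97
Step 4: Surplus = 119 - 97 = 22

22


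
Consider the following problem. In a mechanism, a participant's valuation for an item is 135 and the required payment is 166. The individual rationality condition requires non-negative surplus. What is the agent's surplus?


Step 1: Surplus = value - payment = 135 - 166 = -31
Step 2: IR is violated (surplus < 0)

-31


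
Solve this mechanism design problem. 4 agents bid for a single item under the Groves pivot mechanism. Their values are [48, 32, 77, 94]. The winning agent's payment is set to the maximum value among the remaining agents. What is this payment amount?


Step 1: The efficient winner is agent 3 with value 94
Step 2: Other agents' values: [48, 32, 77]
Step 3: Pivot payment = max(others) = 77
Step 4: The winner pays 77

77


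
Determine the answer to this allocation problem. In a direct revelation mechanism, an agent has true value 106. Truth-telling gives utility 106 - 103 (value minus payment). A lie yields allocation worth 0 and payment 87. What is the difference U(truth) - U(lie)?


Step 1: U(truth) = value - payment = 106 - 103 = 3
Step 2: U(lie) = allocation - payment = 0 - 87 = -87
Step 3: IC gap = 3 - (-87) = 90

90


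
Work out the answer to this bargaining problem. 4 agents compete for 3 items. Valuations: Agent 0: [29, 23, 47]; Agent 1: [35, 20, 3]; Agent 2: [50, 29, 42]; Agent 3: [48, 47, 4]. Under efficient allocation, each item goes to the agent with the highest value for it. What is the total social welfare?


Step 1: For each item, find the maximum value among all agents.
Step 2: Item 0 -> Agent 2 (value 50)
Step 3: Item 1 -> Agent 3 (value 47)
Step 4: Item 2 -> Agent 0 (value 47)
Step 5: Total welfare = 50 + 47 + 47 = 144

144


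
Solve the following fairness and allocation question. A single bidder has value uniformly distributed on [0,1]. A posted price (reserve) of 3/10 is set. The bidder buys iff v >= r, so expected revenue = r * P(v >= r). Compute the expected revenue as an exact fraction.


Step 1: Posted price r = 3/10, value support [0,1]
Step 2: P(v >= r) = (1 - 3/10)/1 = 7/10
Step 3: Expected revenue = r * P(v >= r) = 3/10 * 7/10
Step 4: Revenue = 21/100

21/100


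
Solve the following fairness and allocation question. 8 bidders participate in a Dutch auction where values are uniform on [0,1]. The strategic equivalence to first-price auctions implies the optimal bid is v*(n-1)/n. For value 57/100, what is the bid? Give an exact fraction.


Step 1: Dutch auctions are strategically equivalent to first-price auctions
Step 2: The equilibrium bid is b(v) = v*(n-1)/n
Step 3: b = 57/100 * 7/8
Step 4: b = 399/800

399/800


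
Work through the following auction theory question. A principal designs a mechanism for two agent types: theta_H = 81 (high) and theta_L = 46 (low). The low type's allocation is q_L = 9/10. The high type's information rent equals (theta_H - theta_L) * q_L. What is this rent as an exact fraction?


Step 1: theta_H - theta_L = 81 - 46 = 35
Step 2: Information rent = (theta_H - theta_L) * q_L
Step 3: = 35 * 9/10
Step 4: = 63/2

63/2


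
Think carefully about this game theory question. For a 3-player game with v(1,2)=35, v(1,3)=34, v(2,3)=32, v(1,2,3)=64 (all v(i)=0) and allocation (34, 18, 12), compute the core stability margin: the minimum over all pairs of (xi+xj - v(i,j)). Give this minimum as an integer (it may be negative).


Step 1: Slack for coalition (1,2): x1+x2 - v12 = 52 - 35 = 17
Step 2: Slack for coalition (1,3): x1+x3 - v13 = 46 - 34 = 12
Step 3: Slack for coalition (2,3): x2+x3 - v23 = 30 - 32 = -2
Step 4: Minimum slack = min(17, 12, -2) = -2, attained by (2,3); coalition (2,3) can block (slack < 0), so the allocation is not in the core

-2


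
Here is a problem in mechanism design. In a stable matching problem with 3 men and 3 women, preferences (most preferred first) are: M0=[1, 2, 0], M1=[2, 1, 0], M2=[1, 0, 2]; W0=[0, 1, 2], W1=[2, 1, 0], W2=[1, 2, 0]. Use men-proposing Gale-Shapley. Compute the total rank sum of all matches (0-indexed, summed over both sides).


Step 1: Run Gale-Shapley (men propose, women hold best offer):
  M0 proposes to W1; she accepts
  M1 proposes to W2; she accepts
  M2 proposes to W1; she switches from M0
  M0 proposes to W2; rejected
  M0 proposes to W0; she accepts
Step 2: Final matching: W0-M0, W1-M2, W2-M1
Step 3: 0-indexed ranks (man's rank of his match, then woman's): 2 + 0 + 0 + 0 + 0 + 0
Step 4: Total rank sum = 2

2


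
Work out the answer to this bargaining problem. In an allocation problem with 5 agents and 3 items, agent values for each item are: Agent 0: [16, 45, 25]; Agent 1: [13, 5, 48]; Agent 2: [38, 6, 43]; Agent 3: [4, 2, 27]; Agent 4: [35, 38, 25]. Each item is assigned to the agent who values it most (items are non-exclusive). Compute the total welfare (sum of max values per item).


Step 1: For each item, find the maximum value among all agents.
Step 2: Item 0 -> Agent 2 (value 38)
Step 3: Item 1 -> Agent 0 (value 45)
Step 4: Item 2 -> Agent 1 (value 48)
Step 5: Total welfare = 38 + 45 + 48 = 131

131


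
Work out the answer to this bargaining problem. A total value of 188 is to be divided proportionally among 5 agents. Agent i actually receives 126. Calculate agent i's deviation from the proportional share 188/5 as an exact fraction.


Step 1: Proportional share = 188/5
Step 2: Agent's actual allocation = 126
Step 3: Excess = 126 - 188/5 = 442/5

442/5


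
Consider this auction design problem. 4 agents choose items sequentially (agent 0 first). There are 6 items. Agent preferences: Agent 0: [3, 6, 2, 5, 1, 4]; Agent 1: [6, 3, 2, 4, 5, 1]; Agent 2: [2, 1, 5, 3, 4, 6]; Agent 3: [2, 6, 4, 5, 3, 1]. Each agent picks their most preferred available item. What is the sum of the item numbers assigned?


Step 1: Agent 0 picks item 3
Step 2: Agent 1 picks item 6
Step 3: Agent 2 picks item 2
Step 4: Agent 3 picks item 4
Step 5: Sum = 3 + 6 + 2 + 4 = 15

15


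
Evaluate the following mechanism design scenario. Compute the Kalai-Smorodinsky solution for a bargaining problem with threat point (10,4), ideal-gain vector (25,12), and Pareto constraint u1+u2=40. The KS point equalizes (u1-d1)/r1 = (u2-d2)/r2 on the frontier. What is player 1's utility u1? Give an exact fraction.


Step 1: At the KS point, (u1-d1)/r1 = (u2-d2)/r2 = t and u1+u2 = 40
Step 2: u1 = d1 + r1*t and u2 = d2 + r2*t, so (d1 + r1*t) + (d2 + r2*t) = 40
Step 3: t = (40 - 10 - 4)/(25 + 12) = 26/37
Step 4: u1 = d1 + r1*t = 10 + 25 * 26/37 = 1020/37
Step 5: (Check: u2 = d2 + r2*t = 460/37; u1+u2 = 1020/37 + 460/37 = 40, on the frontier.)

1020/37


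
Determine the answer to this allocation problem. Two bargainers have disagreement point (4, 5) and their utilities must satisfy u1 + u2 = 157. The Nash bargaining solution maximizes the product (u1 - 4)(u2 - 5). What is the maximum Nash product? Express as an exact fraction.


Step 1: The Nash solution splits surplus symmetrically above the disagreement point
Step 2: u1 = (total + d1 - d2)/2 = (157 + 4 - 5)/2 = 78
Step 3: u2 = (total - d1 + d2)/2 = (157 - 4 + 5)/2 = 79
Step 4: Nash product = (78 - 4) * (79 - 5)
Step 5: = 74 * 74 = 5476

5476


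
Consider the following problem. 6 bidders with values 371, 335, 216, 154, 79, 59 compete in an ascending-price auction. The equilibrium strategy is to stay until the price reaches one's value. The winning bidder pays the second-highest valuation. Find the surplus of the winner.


Step 1: Identify the highest value: 371
Step 2: Identify the second-highest value: 335
Step 3: The final price = second-highest value = 335
Step 4: Surplus = 371 - 335 = 36

36


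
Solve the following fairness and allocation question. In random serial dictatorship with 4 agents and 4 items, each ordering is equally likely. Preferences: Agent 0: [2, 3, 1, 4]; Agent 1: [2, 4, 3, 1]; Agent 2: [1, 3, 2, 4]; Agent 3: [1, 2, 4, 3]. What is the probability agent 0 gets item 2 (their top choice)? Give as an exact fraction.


Step 1: Agent 0 wants item 2
Step 2: There are 24 possible orderings of agents
Step 3: In 11 orderings, agent 0 gets item 2
Step 4: Probability = 11/24

11/24


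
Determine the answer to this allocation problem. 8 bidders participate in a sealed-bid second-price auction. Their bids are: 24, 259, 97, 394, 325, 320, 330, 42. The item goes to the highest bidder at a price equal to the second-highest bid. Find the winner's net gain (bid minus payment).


Step 1: Sort bids in descending order: 394, 330, 325, 320, 259, 97, 42, 24
Step 2: The winning bid is the highest: 394
Step 3: The payment equals the second-highest bid: 330
Step 4: Surplus = winner's bid - payment = 394 - 330 = 64

64


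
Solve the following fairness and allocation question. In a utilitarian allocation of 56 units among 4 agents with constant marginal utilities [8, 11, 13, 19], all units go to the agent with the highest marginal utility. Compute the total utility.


Step 1: The marginal utilities are [8, 11, 13, 19]
Step 2: The highest marginal utility is 19
Step 3: All 56 units go to that agent
Step 4: Total utility = 19 * 56 = 1064

1064


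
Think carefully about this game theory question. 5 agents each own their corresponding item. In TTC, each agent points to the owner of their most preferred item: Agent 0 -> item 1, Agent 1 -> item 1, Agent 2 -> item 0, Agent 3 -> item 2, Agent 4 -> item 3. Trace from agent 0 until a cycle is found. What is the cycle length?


Step 1: Trace the pointer graph from agent 0: 0 -> 1 -> 1
Step 2: A cycle is detected when we revisit agent 1
Step 3: The cycle is: 1 -> 1
Step 4: Cycle length = 1

1


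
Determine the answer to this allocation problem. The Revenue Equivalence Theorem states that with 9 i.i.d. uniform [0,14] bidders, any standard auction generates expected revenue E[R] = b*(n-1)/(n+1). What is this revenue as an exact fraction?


Step 1: By Revenue Equivalence, expected revenue = b*(n-1)/(n+1)
Step 2: Substituting n = 9, b = 14
Step 3: Revenue = 14*(9-1)/(9+1) = 14*8/10
Step 4: Revenue = 112/10 = 56/5

56/5


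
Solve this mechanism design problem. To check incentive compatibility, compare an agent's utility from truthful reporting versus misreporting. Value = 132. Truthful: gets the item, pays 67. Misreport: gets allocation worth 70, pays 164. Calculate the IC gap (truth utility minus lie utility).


Step 1: U(truth) = value - payment = 132 - 67 = 65
Step 2: U(lie) = allocation - payment = 70 - 164 = -94
Step 3: IC gap = 65 - (-94) = 159

159


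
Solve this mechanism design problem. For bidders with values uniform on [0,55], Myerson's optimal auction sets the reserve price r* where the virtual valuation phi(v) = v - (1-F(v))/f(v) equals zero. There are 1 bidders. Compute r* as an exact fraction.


Step 1: For U[0,55], F(v) = v/55 and f(v) = 1/55
Step 2: phi(v) = v - (1 - v/55)/(1/55) = v - (55 - v) = 2v - 55
Step 3: Set phi(r*) = 0: 2r* - 55 = 0
Step 4: r* = 55/2 (the number of bidders n = 1 does not enter)

55/2


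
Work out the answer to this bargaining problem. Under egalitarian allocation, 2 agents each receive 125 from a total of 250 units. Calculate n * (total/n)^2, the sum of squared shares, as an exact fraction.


Step 1: Each agent's share = 250/2 = 125
Step 2: Square of each share = (125)^2 = 15625
Step 3: Sum of squares = 2 * 15625 = 31250

31250


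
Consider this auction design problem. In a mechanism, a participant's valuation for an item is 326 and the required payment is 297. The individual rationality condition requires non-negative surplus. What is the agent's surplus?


Step 1: Surplus = value - payment = 326 - 297 = 29
Step 2: IR is satisfied (surplus >= 0)

29


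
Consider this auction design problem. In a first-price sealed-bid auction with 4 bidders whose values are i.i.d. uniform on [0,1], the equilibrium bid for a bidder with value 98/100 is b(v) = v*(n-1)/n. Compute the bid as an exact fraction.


Step 1: The symmetric BNE bidding function is b(v) = v * (n-1) / n
Step 2: Substitute v = 49/50 and n = 4
Step 3: b = 49/50 * 3/4
Step 4: b = 147/200

147/200
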